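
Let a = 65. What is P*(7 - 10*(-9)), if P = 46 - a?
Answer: -1843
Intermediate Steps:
P = -19 (P = 46 - 1*65 = 46 - 65 = -19)
P*(7 - 10*(-9)) = -19*(7 - 10*(-9)) = -19*(7 + 90) = -19*97 = -1843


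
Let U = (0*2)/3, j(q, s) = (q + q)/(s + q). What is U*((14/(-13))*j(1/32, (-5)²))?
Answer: 0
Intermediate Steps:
j(q, s) = 2*q/(q + s) (j(q, s) = (2*q)/(q + s) = 2*q/(q + s))
U = 0 (U = 0*(⅓) = 0)
U*((14/(-13))*j(1/32, (-5)²)) = 0*((14/(-13))*(2/(32*(1/32 + (-5)²)))) = 0*((14*(-1/13))*(2*(1/32)/(1/32 + 25))) = 0*(-28/(13*32*801/32)) = 0*(-28*32/(13*32*801)) = 0*(-14/13*2/801) = 0*(-28/10413) = 0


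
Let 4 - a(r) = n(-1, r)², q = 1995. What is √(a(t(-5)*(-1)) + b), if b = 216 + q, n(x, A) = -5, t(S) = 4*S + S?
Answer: √2190 ≈ 46.797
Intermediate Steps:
t(S) = 5*S
a(r) = -21 (a(r) = 4 - 1*(-5)² = 4 - 1*25 = 4 - 25 = -21)
b = 2211 (b = 216 + 1995 = 2211)
√(a(t(-5)*(-1)) + b) = √(-21 + 2211) = √2190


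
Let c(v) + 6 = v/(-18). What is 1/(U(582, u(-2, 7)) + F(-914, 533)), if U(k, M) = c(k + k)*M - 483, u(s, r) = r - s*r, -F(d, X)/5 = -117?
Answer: -1/1382 ≈ -0.00072359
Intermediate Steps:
F(d, X) = 585 (F(d, X) = -5*(-117) = 585)
c(v) = -6 - v/18 (c(v) = -6 + v/(-18) = -6 + v*(-1/18) = -6 - v/18)
u(s, r) = r - r*s
U(k, M) = -483 + M*(-6 - k/9) (U(k, M) = (-6 - (k + k)/18)*M - 483 = (-6 - k/9)*M - 483 = M*(-6 - k/9) - 483 = -483 + M*(-6 - k/9))
1/(U(582, u(-2, 7)) + F(-914, 533)) = 1/((-483 - 7*(1 - 1*(-2))*(54 + 582)/9) + 585) = 1/((-483 - ⅑*7*(1 + 2)*636) + 585) = 1/((-483 - ⅑*7*3*636) + 585) = 1/((-483 - ⅑*21*636) + 585) = 1/((-483 - 1484) + 585) = 1/(-1967 + 585) = 1/(-1382) = -1/1382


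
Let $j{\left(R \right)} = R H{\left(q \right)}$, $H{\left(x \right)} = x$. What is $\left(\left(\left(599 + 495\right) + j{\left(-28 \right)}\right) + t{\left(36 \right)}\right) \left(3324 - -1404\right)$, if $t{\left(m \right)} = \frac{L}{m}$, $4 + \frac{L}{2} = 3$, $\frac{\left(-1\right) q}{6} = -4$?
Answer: $\frac{5984860}{3} \approx 1.995 \cdot 10^{6}$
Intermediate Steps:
$q = 24$ ($q = \left(-6\right) \left(-4\right) = 24$)
$j{\left(R \right)} = 24 R$ ($j{\left(R \right)} = R 24 = 24 R$)
$L = -2$ ($L = -8 + 2 \cdot 3 = -8 + 6 = -2$)
$t{\left(m \right)} = - \frac{2}{m}$
$\left(\left(\left(599 + 495\right) + j{\left(-28 \right)}\right) + t{\left(36 \right)}\right) \left(3324 - -1404\right) = \left(\left(\left(599 + 495\right) + 24 \left(-28\right)\right) - \frac{2}{36}\right) \left(3324 - -1404\right) = \left(\left(1094 - 672\right) - \frac{1}{18}\right) \left(3324 + 1404\right) = \left(422 - \frac{1}{18}\right) 4728 = \frac{7595}{18} \cdot 4728 = \frac{5984860}{3}$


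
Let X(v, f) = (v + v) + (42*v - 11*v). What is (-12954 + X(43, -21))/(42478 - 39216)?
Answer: -11535/3262 ≈ -3.5362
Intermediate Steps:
X(v, f) = 33*v (X(v, f) = 2*v + 31*v = 33*v)
(-12954 + X(43, -21))/(42478 - 39216) = (-12954 + 33*43)/(42478 - 39216) = (-12954 + 1419)/3262 = -11535*1/3262 = -11535/3262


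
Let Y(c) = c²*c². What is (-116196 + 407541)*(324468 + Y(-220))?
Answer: 682587675329460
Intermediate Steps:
Y(c) = c⁴
(-116196 + 407541)*(324468 + Y(-220)) = (-116196 + 407541)*(324468 + (-220)⁴) = 291345*(324468 + 2342560000) = 291345*2342884468 = 682587675329460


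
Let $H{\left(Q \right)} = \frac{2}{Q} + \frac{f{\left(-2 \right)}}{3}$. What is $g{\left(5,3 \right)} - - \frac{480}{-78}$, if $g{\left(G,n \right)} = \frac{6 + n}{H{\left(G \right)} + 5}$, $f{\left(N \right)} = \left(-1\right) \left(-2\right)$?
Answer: $- \frac{425}{91} \approx -4.6703$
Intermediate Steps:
$f{\left(N \right)} = 2$
$H{\left(Q \right)} = \frac{2}{3} + \frac{2}{Q}$ ($H{\left(Q \right)} = \frac{2}{Q} + \frac{2}{3} = \frac{2}{3} + \frac{2}{Q}$)
$g{\left(G,n \right)} = \frac{6 + n}{\frac{17}{3} + \frac{2}{G}}$ ($g{\left(G,n \right)} = \frac{6 + n}{\left(\frac{2}{3} + \frac{2}{G}\right) + 5} = \frac{6 + n}{\frac{17}{3} + \frac{2}{G}}$)
$g{\left(5,3 \right)} - - \frac{480}{-78} = 3 \cdot 5 \frac{1}{6 + 17 \cdot 5} \left(6 + 3\right) - - \frac{480}{-78} = 3 \cdot 5 \frac{1}{6 + 85} \cdot 9 - \left(-480\right) \left(- \frac{1}{78}\right) = 3 \cdot 5 \cdot \frac{1}{91} \cdot 9 - \frac{80}{13} = \frac{135}{91} - \frac{80}{13} = - \frac{425}{91}$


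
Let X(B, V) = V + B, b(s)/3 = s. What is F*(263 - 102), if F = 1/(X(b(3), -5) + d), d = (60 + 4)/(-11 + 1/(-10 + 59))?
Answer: -43309/492 ≈ -88.026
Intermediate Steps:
b(s) = 3*s
X(B, V) = B + V
d = -1568/269 (d = 64/(-11 + 1/49) = 64/(-538/49) = 64*(-49/538) = -1568/269 ≈ -5.8290)
F = -269/492 (F = 1/((3*3 - 5) - 1568/269) = 1/((9 - 5) - 1568/269) = 1/(4 - 1568/269) = 1/(-492/269) = -269/492 ≈ -0.54675)
F*(263 - 102) = -269*(263 - 102)/492 = -269/492*161 = -43309/492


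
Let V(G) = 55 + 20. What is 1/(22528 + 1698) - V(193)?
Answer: -1816949/24226 ≈ -75.000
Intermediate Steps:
V(G) = 75
1/(22528 + 1698) - V(193) = 1/(22528 + 1698) - 1*75 = 1/24226 - 75 = -1816949/24226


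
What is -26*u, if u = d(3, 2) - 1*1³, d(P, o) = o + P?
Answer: -104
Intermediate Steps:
d(P, o) = P + o
u = 4 (u = (3 + 2) - 1*1³ = 5 - 1*1 = 5 - 1 = 4)
-26*u = -26*4 = -104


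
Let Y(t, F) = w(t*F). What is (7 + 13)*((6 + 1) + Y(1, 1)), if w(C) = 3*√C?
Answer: 200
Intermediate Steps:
Y(t, F) = 3*√(F*t) (Y(t, F) = 3*√(t*F) = 3*√(F*t))
(7 + 13)*((6 + 1) + Y(1, 1)) = (7 + 13)*((6 + 1) + 3*√(1*1)) = 20*(7 + 3*√1) = 20*(7 + 3*1) = 20*(7 + 3) = 20*10 = 200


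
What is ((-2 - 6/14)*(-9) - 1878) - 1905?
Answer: -26328/7 ≈ -3761.1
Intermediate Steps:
((-2 - 6/14)*(-9) - 1878) - 1905 = ((-2 - 6*1/14)*(-9) - 1878) - 1905 = ((-2 - 3/7)*(-9) - 1878) - 1905 = (-17/7*(-9) - 1878) - 1905 = (153/7 - 1878) - 1905 = -12993/7 - 1905 = -26328/7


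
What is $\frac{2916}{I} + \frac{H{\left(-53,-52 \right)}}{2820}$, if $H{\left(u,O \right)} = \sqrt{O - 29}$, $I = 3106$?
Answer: $\frac{1458}{1553} + \frac{3 i}{940} \approx 0.93883 + 0.0031915 i$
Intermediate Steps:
$H{\left(u,O \right)} = \sqrt{-29 + O}$
$\frac{2916}{I} + \frac{H{\left(-53,-52 \right)}}{2820} = \frac{2916}{3106} + \frac{\sqrt{-29 - 52}}{2820} = 2916 \cdot \frac{1}{3106} + \sqrt{-81} \cdot \frac{1}{2820} = \frac{1458}{1553} + 9 i \frac{1}{2820} = \frac{1458}{1553} + \frac{3 i}{940}$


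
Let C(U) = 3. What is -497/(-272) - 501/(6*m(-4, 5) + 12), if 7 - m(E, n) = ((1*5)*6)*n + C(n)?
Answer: 11785/4896 ≈ 2.4071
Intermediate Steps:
m(E, n) = 4 - 30*n (m(E, n) = 7 - (((1*5)*6)*n + 3) = 7 - ((5*6)*n + 3) = 7 - (30*n + 3) = 7 - (3 + 30*n) = 7 + (-3 - 30*n) = 4 - 30*n)
-497/(-272) - 501/(6*m(-4, 5) + 12) = -497/(-272) - 501/(6*(4 - 30*5) + 12) = -497*(-1/272) - 501/(6*(4 - 150) + 12) = 497/272 - 501/(6*(-146) + 12) = 497/272 - 501/(-876 + 12) = 497/272 - 501/(-864) = 497/272 - 501*(-1/864) = 497/272 + 167/288 = 11785/4896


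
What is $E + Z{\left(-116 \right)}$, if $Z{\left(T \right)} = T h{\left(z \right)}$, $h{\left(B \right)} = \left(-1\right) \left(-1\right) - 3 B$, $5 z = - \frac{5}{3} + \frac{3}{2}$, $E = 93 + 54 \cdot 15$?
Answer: $\frac{3877}{5} \approx 775.4$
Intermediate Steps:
$E = 903$ ($E = 93 + 810 = 903$)
$z = - \frac{1}{30}$ ($z = \frac{- \frac{5}{3} + \frac{3}{2}}{5} = \frac{1}{5} \left(- \frac{1}{6}\right) = - \frac{1}{30} \approx -0.033333$)
$h{\left(B \right)} = 1 - 3 B$
$Z{\left(T \right)} = \frac{11 T}{10}$ ($Z{\left(T \right)} = T \left(1 - - \frac{1}{10}\right) = T \left(1 + \frac{1}{10}\right) = T \frac{11}{10} = \frac{11 T}{10}$)
$E + Z{\left(-116 \right)} = 903 + \frac{11}{10} \left(-116\right) = 903 - \frac{638}{5} = \frac{3877}{5}$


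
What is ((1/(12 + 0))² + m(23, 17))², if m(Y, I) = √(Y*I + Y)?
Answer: 8584705/20736 + √46/24 ≈ 414.28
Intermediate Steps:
m(Y, I) = √(Y + I*Y) (m(Y, I) = √(I*Y + Y) = √(Y + I*Y))
((1/(12 + 0))² + m(23, 17))² = ((1/(12 + 0))² + √(23*(1 + 17)))² = ((1/12)² + √(23*18))² = ((1/12)² + √414)² = (1/144 + 3*√46)²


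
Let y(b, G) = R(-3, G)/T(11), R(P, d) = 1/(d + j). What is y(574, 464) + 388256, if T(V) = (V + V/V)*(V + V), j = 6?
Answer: 48174804481/124080 ≈ 3.8826e+5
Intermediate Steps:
R(P, d) = 1/(6 + d) (R(P, d) = 1/(d + 6) = 1/(6 + d))
T(V) = 2*V*(1 + V) (T(V) = (V + 1)*(2*V) = (1 + V)*(2*V) = 2*V*(1 + V))
y(b, G) = 1/(264*(6 + G)) (y(b, G) = 1/((6 + G)*((2*11*(1 + 11)))) = 1/((6 + G)*((2*11*12))) = 1/((6 + G)*264) = (1/264)/(6 + G) = 1/(264*(6 + G)))
y(574, 464) + 388256 = 1/(264*(6 + 464)) + 388256 = (1/264)/470 + 388256 = (1/264)*(1/470) + 388256 = 1/124080 + 388256 = 48174804481/124080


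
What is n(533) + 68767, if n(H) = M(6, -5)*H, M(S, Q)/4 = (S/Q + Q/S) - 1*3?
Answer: 870539/15 ≈ 58036.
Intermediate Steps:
M(S, Q) = -12 + 4*Q/S + 4*S/Q (M(S, Q) = 4*((S/Q + Q/S) - 1*3) = 4*((Q/S + S/Q) - 3) = 4*(-3 + Q/S + S/Q) = -12 + 4*Q/S + 4*S/Q)
n(H) = -302*H/15 (n(H) = (-12 + 4*(-5)/6 + 4*6/(-5))*H = (-12 + 4*(-5)*(⅙) + 4*6*(-⅕))*H = (-12 - 10/3 - 24/5)*H = -302*H/15)
n(533) + 68767 = -302/15*533 + 68767 = -160966/15 + 68767 = 870539/15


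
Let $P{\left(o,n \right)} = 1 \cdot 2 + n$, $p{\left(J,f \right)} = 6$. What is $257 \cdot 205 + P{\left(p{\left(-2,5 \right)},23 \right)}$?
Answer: $52710$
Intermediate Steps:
$P{\left(o,n \right)} = 2 + n$
$257 \cdot 205 + P{\left(p{\left(-2,5 \right)},23 \right)} = 257 \cdot 205 + \left(2 + 23\right) = 52685 + 25 = 52710$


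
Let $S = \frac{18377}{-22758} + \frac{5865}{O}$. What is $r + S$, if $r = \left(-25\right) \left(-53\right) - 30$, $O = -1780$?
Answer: $\frac{5229327907}{4050924} \approx 1290.9$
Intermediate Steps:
$r = 1295$ ($r = 1325 - 30 = 1295$)
$S = - \frac{16618673}{4050924}$ ($S = \frac{18377}{-22758} + \frac{5865}{-1780} = 18377 \left(- \frac{1}{22758}\right) + 5865 \left(- \frac{1}{1780}\right) = - \frac{18377}{22758} - \frac{1173}{356} = - \frac{16618673}{4050924} \approx -4.1024$)
$r + S = 1295 - \frac{16618673}{4050924} = \frac{5229327907}{4050924}$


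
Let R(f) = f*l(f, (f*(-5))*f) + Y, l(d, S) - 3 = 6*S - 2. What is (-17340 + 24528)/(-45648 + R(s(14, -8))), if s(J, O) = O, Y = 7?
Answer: -7188/30289 ≈ -0.23731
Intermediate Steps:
l(d, S) = 1 + 6*S (l(d, S) = 3 + (6*S - 2) = 3 + (-2 + 6*S) = 1 + 6*S)
R(f) = 7 + f*(1 - 30*f**2) (R(f) = f*(1 + 6*((f*(-5))*f)) + 7 = f*(1 + 6*((-5*f)*f)) + 7 = f*(1 + 6*(-5*f**2)) + 7 = f*(1 - 30*f**2) + 7 = 7 + f*(1 - 30*f**2))
(-17340 + 24528)/(-45648 + R(s(14, -8))) = (-17340 + 24528)/(-45648 + (7 - 8 - 30*(-8)**3)) = 7188/(-45648 + (7 - 8 - 30*(-512))) = 7188/(-45648 + (7 - 8 + 15360)) = 7188/(-45648 + 15359) = 7188/(-30289) = 7188*(-1/30289) = -7188/30289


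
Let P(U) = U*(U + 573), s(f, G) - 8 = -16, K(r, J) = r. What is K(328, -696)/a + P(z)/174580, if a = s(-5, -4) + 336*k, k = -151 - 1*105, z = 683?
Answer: 2304320441/469314685 ≈ 4.9100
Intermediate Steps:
s(f, G) = -8 (s(f, G) = 8 - 16 = -8)
P(U) = U*(573 + U)
k = -256 (k = -151 - 105 = -256)
a = -86024 (a = -8 + 336*(-256) = -8 - 86016 = -86024)
K(328, -696)/a + P(z)/174580 = 328/(-86024) + (683*(573 + 683))/174580 = 328*(-1/86024) + (683*1256)*(1/174580) = -41/10753 + 857848*(1/174580) = -41/10753 + 214462/43645 = 2304320441/469314685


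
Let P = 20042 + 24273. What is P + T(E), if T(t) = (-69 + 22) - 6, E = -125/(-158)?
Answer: 44262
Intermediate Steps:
P = 44315
E = 125/158 (E = -125*(-1/158) = 125/158 ≈ 0.79114)
T(t) = -53 (T(t) = -47 - 6 = -53)
P + T(E) = 44315 - 53 = 44262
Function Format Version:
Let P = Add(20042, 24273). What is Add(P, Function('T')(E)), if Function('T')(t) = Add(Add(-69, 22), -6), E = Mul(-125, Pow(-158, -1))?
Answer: 44262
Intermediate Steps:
P = 44315
E = Rational(125, 158) (E = Mul(-125, Rational(-1, 158)) = Rational(125, 158) ≈ 0.79114)
Function('T')(t) = -53 (Function('T')(t) = Add(-47, -6) = -53)
Add(P, Function('T')(E)) = Add(44315, -53) = 44262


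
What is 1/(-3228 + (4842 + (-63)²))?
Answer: 1/5583 ≈ 0.00017912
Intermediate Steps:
1/(-3228 + (4842 + (-63)²)) = 1/(-3228 + (4842 + 3969)) = 1/(-3228 + 8811) = 1/5583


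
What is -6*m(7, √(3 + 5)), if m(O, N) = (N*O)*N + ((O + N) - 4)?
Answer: -354 - 12*√2 ≈ -370.97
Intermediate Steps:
m(O, N) = -4 + N + O + O*N² (m(O, N) = O*N² + ((N + O) - 4) = O*N² + (-4 + N + O) = -4 + N + O + O*N²)
-6*m(7, √(3 + 5)) = -6*(-4 + √(3 + 5) + 7 + 7*(√(3 + 5))²) = -6*(-4 + √8 + 7 + 7*(√8)²) = -6*(-4 + 2*√2 + 7 + 7*(2*√2)²) = -6*(-4 + 2*√2 + 7 + 7*8) = -6*(-4 + 2*√2 + 7 + 56) = -6*(59 + 2*√2) = -354 - 12*√2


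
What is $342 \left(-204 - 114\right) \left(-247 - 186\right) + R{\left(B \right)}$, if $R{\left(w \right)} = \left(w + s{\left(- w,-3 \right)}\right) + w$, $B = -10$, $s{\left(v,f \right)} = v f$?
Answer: $47091298$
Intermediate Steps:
$s{\left(v,f \right)} = f v$
$R{\left(w \right)} = 5 w$ ($R{\left(w \right)} = \left(w - 3 \left(- w\right)\right) + w = \left(w + 3 w\right) + w = 4 w + w = 5 w$)
$342 \left(-204 - 114\right) \left(-247 - 186\right) + R{\left(B \right)} = 342 \left(-204 - 114\right) \left(-247 - 186\right) + 5 \left(-10\right) = 342 \left(\left(-318\right) \left(-433\right)\right) - 50 = 342 \cdot 137694 - 50 = 47091348 - 50 = 47091298$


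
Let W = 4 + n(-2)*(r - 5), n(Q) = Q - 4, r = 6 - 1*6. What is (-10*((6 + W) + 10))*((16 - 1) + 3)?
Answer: -9000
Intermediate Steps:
r = 0 (r = 6 - 6 = 0)
n(Q) = -4 + Q
W = 34 (W = 4 + (-4 - 2)*(0 - 5) = 4 - 6*(-5) = 4 + 30 = 34)
(-10*((6 + W) + 10))*((16 - 1) + 3) = (-10*((6 + 34) + 10))*((16 - 1) + 3) = (-10*(40 + 10))*(15 + 3) = -10*50*18 = -500*18 = -9000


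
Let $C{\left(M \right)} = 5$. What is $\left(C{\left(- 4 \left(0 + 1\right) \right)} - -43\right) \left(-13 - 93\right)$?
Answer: $-5088$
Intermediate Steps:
$\left(C{\left(- 4 \left(0 + 1\right) \right)} - -43\right) \left(-13 - 93\right) = \left(5 - -43\right) \left(-13 - 93\right) = \left(5 + 43\right) \left(-106\right) = 48 \left(-106\right) = -5088$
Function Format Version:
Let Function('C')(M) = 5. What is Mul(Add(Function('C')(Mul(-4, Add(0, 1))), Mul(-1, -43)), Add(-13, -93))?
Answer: -5088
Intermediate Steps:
Mul(Add(Function('C')(Mul(-4, Add(0, 1))), Mul(-1, -43)), Add(-13, -93)) = Mul(Add(5, Mul(-1, -43)), Add(-13, -93)) = Mul(Add(5, 43), -106) = Mul(48, -106) = -5088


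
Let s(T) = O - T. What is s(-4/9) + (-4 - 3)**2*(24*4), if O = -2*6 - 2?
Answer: 42214/9 ≈ 4690.4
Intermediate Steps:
O = -14 (O = -12 - 2 = -14)
s(T) = -14 - T
s(-4/9) + (-4 - 3)**2*(24*4) = (-14 - (-4)/9) + (-4 - 3)**2*(24*4) = (-14 - (-4)/9) + (-7)**2*96 = (-14 - 1*(-4/9)) + 49*96 = (-14 + 4/9) + 4704 = -122/9 + 4704 = 42214/9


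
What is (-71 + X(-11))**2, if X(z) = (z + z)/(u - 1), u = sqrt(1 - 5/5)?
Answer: 2401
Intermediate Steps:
u = 0 (u = sqrt(1 - 5*1/5) = sqrt(1 - 1) = sqrt(0) = 0)
X(z) = -2*z (X(z) = (z + z)/(0 - 1) = (2*z)/(-1) = (2*z)*(-1) = -2*z)
(-71 + X(-11))**2 = (-71 - 2*(-11))**2 = (-71 + 22)**2 = (-49)**2 = 2401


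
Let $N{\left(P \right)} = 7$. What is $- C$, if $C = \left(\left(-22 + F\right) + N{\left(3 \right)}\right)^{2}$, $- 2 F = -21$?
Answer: $- \frac{81}{4} \approx -20.25$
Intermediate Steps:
$F = \frac{21}{2}$ ($F = \left(- \frac{1}{2}\right) \left(-21\right) = \frac{21}{2} \approx 10.5$)
$C = \frac{81}{4}$ ($C = \left(\left(-22 + \frac{21}{2}\right) + 7\right)^{2} = \left(- \frac{23}{2} + 7\right)^{2} = \left(- \frac{9}{2}\right)^{2} = \frac{81}{4} \approx 20.25$)
$- C = \left(-1\right) \frac{81}{4} = - \frac{81}{4}$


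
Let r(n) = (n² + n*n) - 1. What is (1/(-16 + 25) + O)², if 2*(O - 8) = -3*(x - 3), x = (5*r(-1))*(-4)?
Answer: 588289/324 ≈ 1815.7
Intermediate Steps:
r(n) = -1 + 2*n² (r(n) = (n² + n²) - 1 = 2*n² - 1 = -1 + 2*n²)
x = -20 (x = (5*(-1 + 2*(-1)²))*(-4) = (5*(-1 + 2*1))*(-4) = (5*(-1 + 2))*(-4) = (5*1)*(-4) = 5*(-4) = -20)
O = 85/2 (O = 8 + (-3*(-20 - 3))/2 = 8 + (-3*(-23))/2 = 8 + (½)*69 = 8 + 69/2 = 85/2 ≈ 42.500)
(1/(-16 + 25) + O)² = (1/(-16 + 25) + 85/2)² = (1/9 + 85/2)² = (⅑ + 85/2)² = (767/18)² = 588289/324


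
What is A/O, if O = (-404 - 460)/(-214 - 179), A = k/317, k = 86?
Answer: 5633/45648 ≈ 0.12340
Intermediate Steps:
A = 86/317 ≈ 0.27129
O = 288/131 (O = -864/(-393) = -864*(-1/393) = 288/131 ≈ 2.1985)
A/O = 86/(317*(288/131)) = (86/317)*(131/288) = 5633/45648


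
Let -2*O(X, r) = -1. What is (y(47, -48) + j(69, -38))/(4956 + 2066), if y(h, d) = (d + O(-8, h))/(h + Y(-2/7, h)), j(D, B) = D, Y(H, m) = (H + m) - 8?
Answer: 16427/1685280 ≈ 0.0097473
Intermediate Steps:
O(X, r) = ½ (O(X, r) = -½*(-1) = ½)
Y(H, m) = -8 + H + m
y(h, d) = (½ + d)/(-58/7 + 2*h) (y(h, d) = (d + ½)/(h + (-8 - 2/7 + h)) = (½ + d)/(h + (-8 - 2*⅐ + h)) = (½ + d)/(h + (-8 - 2/7 + h)) = (½ + d)/(h + (-58/7 + h)) = (½ + d)/(-58/7 + 2*h))
(y(47, -48) + j(69, -38))/(4956 + 2066) = (7*(1 + 2*(-48))/(4*(-29 + 7*47)) + 69)/(4956 + 2066) = (7*(1 - 96)/(4*(-29 + 329)) + 69)/7022 = ((7/4)*(-95)/300 + 69)*(1/7022) = ((7/4)*(1/300)*(-95) + 69)*(1/7022) = (-133/240 + 69)*(1/7022) = (16427/240)*(1/7022) = 16427/1685280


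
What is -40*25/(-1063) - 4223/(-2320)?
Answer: 6809049/2466160 ≈ 2.7610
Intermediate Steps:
-40*25/(-1063) - 4223/(-2320) = -1000*(-1/1063) - 4223*(-1/2320) = 1000/1063 + 4223/2320 = 6809049/2466160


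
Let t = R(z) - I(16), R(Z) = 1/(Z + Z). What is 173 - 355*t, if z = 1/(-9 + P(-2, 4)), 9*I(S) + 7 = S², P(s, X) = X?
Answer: 65293/6 ≈ 10882.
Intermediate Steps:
I(S) = -7/9 + S²/9
z = -⅕ (z = 1/(-9 + 4) = 1/(-5) = -⅕ ≈ -0.20000)
R(Z) = 1/(2*Z)
t = -181/6 (t = 1/(2*(-⅕)) - (-7/9 + (⅑)*16²) = (½)*(-5) - (-7/9 + (⅑)*256) = -5/2 - (-7/9 + 256/9) = -5/2 - 1*83/3 = -5/2 - 83/3 = -181/6 ≈ -30.167)
173 - 355*t = 173 - 355*(-181/6) = 173 + 64255/6 = 65293/6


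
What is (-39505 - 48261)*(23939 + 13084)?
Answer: -3249360618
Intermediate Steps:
(-39505 - 48261)*(23939 + 13084) = -87766*37023 = -3249360618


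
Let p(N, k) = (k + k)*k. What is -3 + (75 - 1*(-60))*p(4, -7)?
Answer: 13227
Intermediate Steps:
p(N, k) = 2*k² (p(N, k) = (2*k)*k = 2*k²)
-3 + (75 - 1*(-60))*p(4, -7) = -3 + (75 - 1*(-60))*(2*(-7)²) = -3 + (75 + 60)*(2*49) = -3 + 135*98 = -3 + 13230 = 13227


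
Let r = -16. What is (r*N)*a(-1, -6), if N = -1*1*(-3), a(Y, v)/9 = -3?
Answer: 1296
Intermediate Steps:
a(Y, v) = -27 (a(Y, v) = 9*(-3) = -27)
N = 3 (N = -1*(-3) = 3)
(r*N)*a(-1, -6) = -16*3*(-27) = -48*(-27) = 1296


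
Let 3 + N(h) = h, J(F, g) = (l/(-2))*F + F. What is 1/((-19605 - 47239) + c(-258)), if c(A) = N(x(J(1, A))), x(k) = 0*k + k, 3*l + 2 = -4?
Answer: -1/66845 ≈ -1.4960e-5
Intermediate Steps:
l = -2 (l = -2/3 + (1/3)*(-4) = -2/3 - 4/3 = -2)
J(F, g) = 2*F (J(F, g) = (-2/(-2))*F + F = (-2*(-1/2))*F + F = 1*F + F = F + F = 2*F)
x(k) = k (x(k) = 0 + k = k)
N(h) = -3 + h
c(A) = -1 (c(A) = -3 + 2*1 = -3 + 2 = -1)
1/((-19605 - 47239) + c(-258)) = 1/((-19605 - 47239) - 1) = 1/(-66844 - 1) = 1/(-66845) = -1/66845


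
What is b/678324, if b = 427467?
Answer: 142489/226108 ≈ 0.63018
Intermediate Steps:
b/678324 = 427467/678324 = 427467*(1/678324) = 142489/226108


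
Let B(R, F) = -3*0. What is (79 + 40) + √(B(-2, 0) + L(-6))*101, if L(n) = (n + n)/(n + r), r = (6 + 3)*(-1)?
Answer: 119 + 202*√5/5 ≈ 209.34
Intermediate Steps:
B(R, F) = 0
r = -9 (r = 9*(-1) = -9)
L(n) = 2*n/(-9 + n) (L(n) = (n + n)/(n - 9) = (2*n)/(-9 + n) = 2*n/(-9 + n))
(79 + 40) + √(B(-2, 0) + L(-6))*101 = (79 + 40) + √(0 + 2*(-6)/(-9 - 6))*101 = 119 + √(0 + 2*(-6)/(-15))*101 = 119 + √(0 + 2*(-6)*(-1/15))*101 = 119 + √(0 + ⅘)*101 = 119 + √(⅘)*101 = 119 + (2*√5/5)*101 = 119 + 202*√5/5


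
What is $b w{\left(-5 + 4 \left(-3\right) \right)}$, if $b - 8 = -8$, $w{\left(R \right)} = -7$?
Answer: $0$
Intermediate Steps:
$b = 0$ ($b = 8 - 8 = 0$)
$b w{\left(-5 + 4 \left(-3\right) \right)} = 0 \left(-7\right) = 0$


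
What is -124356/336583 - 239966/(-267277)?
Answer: 47530977566/89960894491 ≈ 0.52835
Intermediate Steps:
-124356/336583 - 239966/(-267277) = -124356*1/336583 - 239966*(-1/267277) = -124356/336583 + 239966/267277 = 47530977566/89960894491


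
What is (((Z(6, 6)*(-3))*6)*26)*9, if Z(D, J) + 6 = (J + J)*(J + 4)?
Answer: -480168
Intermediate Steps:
Z(D, J) = -6 + 2*J*(4 + J) (Z(D, J) = -6 + (J + J)*(J + 4) = -6 + (2*J)*(4 + J) = -6 + 2*J*(4 + J))
(((Z(6, 6)*(-3))*6)*26)*9 = ((((-6 + 2*6**2 + 8*6)*(-3))*6)*26)*9 = ((((-6 + 2*36 + 48)*(-3))*6)*26)*9 = ((((-6 + 72 + 48)*(-3))*6)*26)*9 = (((114*(-3))*6)*26)*9 = (-342*6*26)*9 = -2052*26*9 = -53352*9 = -480168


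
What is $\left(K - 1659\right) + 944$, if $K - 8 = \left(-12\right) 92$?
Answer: $-1811$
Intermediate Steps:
$K = -1096$ ($K = 8 - 1104 = -1096$)
$\left(K - 1659\right) + 944 = \left(-1096 - 1659\right) + 944 = -2755 + 944 = -1811$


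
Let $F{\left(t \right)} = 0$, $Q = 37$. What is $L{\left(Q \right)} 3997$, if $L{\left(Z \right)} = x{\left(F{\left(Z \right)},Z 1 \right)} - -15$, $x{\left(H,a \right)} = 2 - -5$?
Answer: $87934$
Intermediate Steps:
$x{\left(H,a \right)} = 7$ ($x{\left(H,a \right)} = 2 + 5 = 7$)
$L{\left(Z \right)} = 22$ ($L{\left(Z \right)} = 7 - -15 = 7 + 15 = 22$)
$L{\left(Q \right)} 3997 = 22 \cdot 3997 = 87934$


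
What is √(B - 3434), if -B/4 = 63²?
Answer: I*√19310 ≈ 138.96*I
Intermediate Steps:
B = -15876 (B = -4*63² = -4*3969 = -15876)
√(B - 3434) = √(-15876 - 3434) = √(-19310) = I*√19310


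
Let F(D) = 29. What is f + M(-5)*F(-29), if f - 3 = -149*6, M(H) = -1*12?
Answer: -1239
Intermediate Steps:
M(H) = -12
f = -891 (f = 3 - 149*6 = 3 - 894 = -891)
f + M(-5)*F(-29) = -891 - 12*29 = -891 - 348 = -1239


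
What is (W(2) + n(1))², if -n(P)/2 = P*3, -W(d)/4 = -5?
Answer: 196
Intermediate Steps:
W(d) = 20 (W(d) = -4*(-5) = 20)
n(P) = -6*P (n(P) = -2*P*3 = -6*P)
(W(2) + n(1))² = (20 - 6*1)² = (20 - 6)² = 14² = 196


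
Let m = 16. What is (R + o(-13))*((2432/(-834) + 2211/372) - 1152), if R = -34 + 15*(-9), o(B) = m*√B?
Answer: 10040470999/51708 - 237644284*I*√13/12927 ≈ 1.9418e+5 - 66283.0*I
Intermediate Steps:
o(B) = 16*√B
R = -169 (R = -34 - 135 = -169)
(R + o(-13))*((2432/(-834) + 2211/372) - 1152) = (-169 + 16*√(-13))*((2432/(-834) + 2211/372) - 1152) = (-169 + 16*(I*√13))*((2432*(-1/834) + 2211*(1/372)) - 1152) = (-169 + 16*I*√13)*((-1216/417 + 737/124) - 1152) = (-169 + 16*I*√13)*(156545/51708 - 1152) = (-169 + 16*I*√13)*(-59411071/51708) = 10040470999/51708 - 237644284*I*√13/12927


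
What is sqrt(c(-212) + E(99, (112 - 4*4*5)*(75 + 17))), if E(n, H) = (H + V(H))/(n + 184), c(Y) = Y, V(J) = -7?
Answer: I*sqrt(16147697)/283 ≈ 14.199*I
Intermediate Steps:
E(n, H) = (-7 + H)/(184 + n) (E(n, H) = (H - 7)/(n + 184) = (-7 + H)/(184 + n))
sqrt(c(-212) + E(99, (112 - 4*4*5)*(75 + 17))) = sqrt(-212 + (-7 + (112 - 4*4*5)*(75 + 17))/(184 + 99)) = sqrt(-212 + (-7 + (112 - 16*5)*92)/283) = sqrt(-212 + (-7 + (112 - 80)*92)/283) = sqrt(-212 + (-7 + 32*92)/283) = sqrt(-212 + (-7 + 2944)/283) = sqrt(-212 + (1/283)*2937) = sqrt(-212 + 2937/283) = sqrt(-57059/283) = I*sqrt(16147697)/283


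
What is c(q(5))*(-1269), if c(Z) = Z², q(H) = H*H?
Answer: -793125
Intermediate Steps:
q(H) = H²
c(q(5))*(-1269) = (5²)²*(-1269) = 25²*(-1269) = 625*(-1269) = -793125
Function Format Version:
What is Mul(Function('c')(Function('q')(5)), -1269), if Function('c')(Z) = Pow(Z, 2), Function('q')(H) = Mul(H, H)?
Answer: -793125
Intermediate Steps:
Function('q')(H) = Pow(H, 2)
Mul(Function('c')(Function('q')(5)), -1269) = Mul(Pow(Pow(5, 2), 2), -1269) = Mul(Pow(25, 2), -1269) = Mul(625, -1269) = -793125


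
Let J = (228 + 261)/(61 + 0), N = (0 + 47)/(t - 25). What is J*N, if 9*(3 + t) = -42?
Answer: -68949/5978 ≈ -11.534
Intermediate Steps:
t = -23/3 (t = -3 + (1/9)*(-42) = -3 - 14/3 = -23/3 ≈ -7.6667)
N = -141/98 (N = (0 + 47)/(-23/3 - 25) = 47/(-98/3) = 47*(-3/98) = -141/98 ≈ -1.4388)
J = 489/61 ≈ 8.0164
J*N = (489/61)*(-141/98) = -68949/5978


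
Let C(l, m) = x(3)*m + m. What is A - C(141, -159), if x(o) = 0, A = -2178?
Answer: -2019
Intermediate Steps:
C(l, m) = m (C(l, m) = 0*m + m = 0 + m = m)
A - C(141, -159) = -2178 - 1*(-159) = -2178 + 159 = -2019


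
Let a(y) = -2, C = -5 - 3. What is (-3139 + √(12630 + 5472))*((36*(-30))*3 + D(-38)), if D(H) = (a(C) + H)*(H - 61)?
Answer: -2260080 + 720*√18102 ≈ -2.1632e+6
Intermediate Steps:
C = -8
D(H) = (-61 + H)*(-2 + H) (D(H) = (-2 + H)*(H - 61) = (-2 + H)*(-61 + H) = (-61 + H)*(-2 + H))
(-3139 + √(12630 + 5472))*((36*(-30))*3 + D(-38)) = (-3139 + √(12630 + 5472))*((36*(-30))*3 + (122 + (-38)² - 63*(-38))) = (-3139 + √18102)*(-1080*3 + (122 + 1444 + 2394)) = (-3139 + √18102)*(-3240 + 3960) = (-3139 + √18102)*720 = -2260080 + 720*√18102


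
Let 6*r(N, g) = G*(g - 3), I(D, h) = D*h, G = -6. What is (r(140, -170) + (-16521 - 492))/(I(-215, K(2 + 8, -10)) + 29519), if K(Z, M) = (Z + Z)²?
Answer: 16840/56481 ≈ 0.29815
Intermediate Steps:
K(Z, M) = 4*Z² (K(Z, M) = (2*Z)² = 4*Z²)
r(N, g) = 3 - g (r(N, g) = (-6*(g - 3))/6 = (-6*(-3 + g))/6 = (18 - 6*g)/6 = 3 - g)
(r(140, -170) + (-16521 - 492))/(I(-215, K(2 + 8, -10)) + 29519) = ((3 - 1*(-170)) + (-16521 - 492))/(-860*(2 + 8)² + 29519) = ((3 + 170) - 17013)/(-860*10² + 29519) = (173 - 17013)/(-860*100 + 29519) = -16840/(-215*400 + 29519) = -16840/(-86000 + 29519) = -16840/(-56481) = -16840*(-1/56481) = 16840/56481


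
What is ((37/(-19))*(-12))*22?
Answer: 9768/19 ≈ 514.11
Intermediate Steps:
((37/(-19))*(-12))*22 = ((37*(-1/19))*(-12))*22 = -37/19*(-12)*22 = (444/19)*22 = 9768/19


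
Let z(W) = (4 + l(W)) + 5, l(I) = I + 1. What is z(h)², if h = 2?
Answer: 144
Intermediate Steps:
l(I) = 1 + I
z(W) = 10 + W (z(W) = (4 + (1 + W)) + 5 = (5 + W) + 5 = 10 + W)
z(h)² = (10 + 2)² = 12² = 144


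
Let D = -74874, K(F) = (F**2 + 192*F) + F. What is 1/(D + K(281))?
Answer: 1/58320 ≈ 1.7147e-5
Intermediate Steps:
K(F) = F**2 + 193*F
1/(D + K(281)) = 1/(-74874 + 281*(193 + 281)) = 1/(-74874 + 281*474) = 1/(-74874 + 133194) = 1/58320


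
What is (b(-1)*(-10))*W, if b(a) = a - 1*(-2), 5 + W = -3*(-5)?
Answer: -100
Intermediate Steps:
W = 10 (W = -5 - 3*(-5) = -5 + 15 = 10)
b(a) = 2 + a (b(a) = a + 2 = 2 + a)
(b(-1)*(-10))*W = ((2 - 1)*(-10))*10 = (1*(-10))*10 = -10*10 = -100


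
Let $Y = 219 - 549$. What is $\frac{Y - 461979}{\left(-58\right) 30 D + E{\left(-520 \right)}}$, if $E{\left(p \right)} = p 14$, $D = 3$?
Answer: $\frac{462309}{12500} \approx 36.985$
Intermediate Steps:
$Y = -330$ ($Y = 219 - 549 = -330$)
$E{\left(p \right)} = 14 p$
$\frac{Y - 461979}{\left(-58\right) 30 D + E{\left(-520 \right)}} = \frac{-330 - 461979}{\left(-58\right) 30 \cdot 3 + 14 \left(-520\right)} = - \frac{462309}{\left(-1740\right) 3 - 7280} = - \frac{462309}{-5220 - 7280} = - \frac{462309}{-12500} = \left(-462309\right) \left(- \frac{1}{12500}\right) = \frac{462309}{12500}$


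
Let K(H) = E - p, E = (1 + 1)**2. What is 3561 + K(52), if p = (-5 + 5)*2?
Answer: 3565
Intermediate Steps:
p = 0 (p = 0*2 = 0)
E = 4 (E = 2**2 = 4)
K(H) = 4 (K(H) = 4 - 1*0 = 4 + 0 = 4)
3561 + K(52) = 3561 + 4 = 3565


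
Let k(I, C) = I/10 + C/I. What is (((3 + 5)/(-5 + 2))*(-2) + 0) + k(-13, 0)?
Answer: 121/30 ≈ 4.0333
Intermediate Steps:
k(I, C) = I/10 + C/I (k(I, C) = I*(⅒) + C/I = I/10 + C/I)
(((3 + 5)/(-5 + 2))*(-2) + 0) + k(-13, 0) = (((3 + 5)/(-5 + 2))*(-2) + 0) + ((⅒)*(-13) + 0/(-13)) = ((8/(-3))*(-2) + 0) + (-13/10 + 0*(-1/13)) = ((8*(-⅓))*(-2) + 0) + (-13/10 + 0) = (-8/3*(-2) + 0) - 13/10 = (16/3 + 0) - 13/10 = 16/3 - 13/10 = 121/30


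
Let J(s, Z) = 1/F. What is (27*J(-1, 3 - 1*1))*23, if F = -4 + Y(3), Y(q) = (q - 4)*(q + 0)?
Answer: -621/7 ≈ -88.714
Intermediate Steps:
Y(q) = q*(-4 + q) (Y(q) = (-4 + q)*q = q*(-4 + q))
F = -7 (F = -4 + 3*(-4 + 3) = -4 + 3*(-1) = -4 - 3 = -7)
J(s, Z) = -⅐ (J(s, Z) = 1/(-7) = -⅐)
(27*J(-1, 3 - 1*1))*23 = (27*(-⅐))*23 = -27/7*23 = -621/7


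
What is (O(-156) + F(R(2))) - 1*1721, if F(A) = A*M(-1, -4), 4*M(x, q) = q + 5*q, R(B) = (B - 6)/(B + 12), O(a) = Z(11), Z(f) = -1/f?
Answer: -132392/77 ≈ -1719.4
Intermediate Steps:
O(a) = -1/11
R(B) = (-6 + B)/(12 + B)
M(x, q) = 3*q/2 (M(x, q) = (q + 5*q)/4 = (6*q)/4 = 3*q/2)
F(A) = -6*A (F(A) = A*((3/2)*(-4)) = A*(-6) = -6*A)
(O(-156) + F(R(2))) - 1*1721 = (-1/11 - 6*(-6 + 2)/(12 + 2)) - 1*1721 = (-1/11 - 6*(-4)/14) - 1721 = (-1/11 - 3*(-4)/7) - 1721 = (-1/11 - 6*(-2/7)) - 1721 = (-1/11 + 12/7) - 1721 = 125/77 - 1721 = -132392/77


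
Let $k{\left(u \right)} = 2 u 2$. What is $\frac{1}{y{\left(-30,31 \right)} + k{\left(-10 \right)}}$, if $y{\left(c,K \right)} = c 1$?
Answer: $- \frac{1}{70} \approx -0.014286$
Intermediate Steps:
$y{\left(c,K \right)} = c$
$k{\left(u \right)} = 4 u$
$\frac{1}{y{\left(-30,31 \right)} + k{\left(-10 \right)}} = \frac{1}{-30 + 4 \left(-10\right)} = \frac{1}{-30 - 40} = \frac{1}{-70} = - \frac{1}{70}$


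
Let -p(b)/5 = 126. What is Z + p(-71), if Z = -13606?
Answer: -14236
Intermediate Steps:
p(b) = -630 (p(b) = -5*126 = -630)
Z + p(-71) = -13606 - 630 = -14236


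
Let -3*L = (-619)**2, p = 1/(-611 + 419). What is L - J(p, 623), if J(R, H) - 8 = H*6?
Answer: -394399/3 ≈ -1.3147e+5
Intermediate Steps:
p = -1/192 (p = 1/(-192) = -1/192 ≈ -0.0052083)
J(R, H) = 8 + 6*H (J(R, H) = 8 + H*6 = 8 + 6*H)
L = -383161/3 (L = -1/3*(-619)**2 = -1/3*383161 = -383161/3 ≈ -1.2772e+5)
L - J(p, 623) = -383161/3 - (8 + 6*623) = -383161/3 - (8 + 3738) = -383161/3 - 1*3746 = -383161/3 - 3746 = -394399/3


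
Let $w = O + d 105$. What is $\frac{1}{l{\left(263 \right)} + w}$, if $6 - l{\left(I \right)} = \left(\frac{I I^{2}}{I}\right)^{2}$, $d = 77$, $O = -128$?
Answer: $- \frac{1}{4784342598} \approx -2.0902 \cdot 10^{-10}$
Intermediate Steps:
$w = 7957$ ($w = -128 + 77 \cdot 105 = -128 + 8085 = 7957$)
$l{\left(I \right)} = 6 - I^{4}$ ($l{\left(I \right)} = 6 - \left(\frac{I I^{2}}{I}\right)^{2} = 6 - \left(\frac{I^{3}}{I}\right)^{2} = 6 - \left(I^{2}\right)^{2} = 6 - I^{4}$)
$\frac{1}{l{\left(263 \right)} + w} = \frac{1}{\left(6 - 263^{4}\right) + 7957} = \frac{1}{\left(6 - 4784350561\right) + 7957} = \frac{1}{-4784350555 + 7957} = \frac{1}{-4784342598} = - \frac{1}{4784342598}$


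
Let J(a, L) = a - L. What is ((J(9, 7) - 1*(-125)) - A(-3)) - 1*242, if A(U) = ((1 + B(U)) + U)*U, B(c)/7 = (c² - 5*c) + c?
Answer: 320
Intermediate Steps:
B(c) = -28*c + 7*c² (B(c) = 7*((c² - 5*c) + c) = 7*(c² - 4*c) = -28*c + 7*c²)
A(U) = U*(1 + U + 7*U*(-4 + U)) (A(U) = ((1 + 7*U*(-4 + U)) + U)*U = (1 + U + 7*U*(-4 + U))*U = U*(1 + U + 7*U*(-4 + U)))
((J(9, 7) - 1*(-125)) - A(-3)) - 1*242 = (((9 - 1*7) - 1*(-125)) - (-3)*(1 - 3 + 7*(-3)*(-4 - 3))) - 1*242 = (((9 - 7) + 125) - (-3)*(1 - 3 + 7*(-3)*(-7))) - 242 = ((2 + 125) - (-3)*(1 - 3 + 147)) - 242 = (127 - (-3)*145) - 242 = (127 - 1*(-435)) - 242 = (127 + 435) - 242 = 562 - 242 = 320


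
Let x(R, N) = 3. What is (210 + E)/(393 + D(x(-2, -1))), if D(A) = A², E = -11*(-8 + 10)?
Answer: 94/201 ≈ 0.46766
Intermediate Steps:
E = -22 (E = -11*2 = -22)
(210 + E)/(393 + D(x(-2, -1))) = (210 - 22)/(393 + 3²) = 188/(393 + 9) = 188/402 = 188*(1/402) = 94/201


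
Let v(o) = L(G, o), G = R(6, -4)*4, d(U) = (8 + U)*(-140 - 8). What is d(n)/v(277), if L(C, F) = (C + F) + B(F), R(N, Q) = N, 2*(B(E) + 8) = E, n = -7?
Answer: -296/863 ≈ -0.34299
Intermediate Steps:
B(E) = -8 + E/2
d(U) = -1184 - 148*U (d(U) = (8 + U)*(-148) = -1184 - 148*U)
G = 24 (G = 6*4 = 24)
L(C, F) = -8 + C + 3*F/2 (L(C, F) = (C + F) + (-8 + F/2) = -8 + C + 3*F/2)
v(o) = 16 + 3*o/2 (v(o) = -8 + 24 + 3*o/2 = 16 + 3*o/2)
d(n)/v(277) = (-1184 - 148*(-7))/(16 + (3/2)*277) = (-1184 + 1036)/(16 + 831/2) = -148/863/2 = -148*2/863 = -296/863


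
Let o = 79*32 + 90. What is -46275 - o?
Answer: -48893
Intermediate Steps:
o = 2618 (o = 2528 + 90 = 2618)
-46275 - o = -46275 - 1*2618 = -46275 - 2618 = -48893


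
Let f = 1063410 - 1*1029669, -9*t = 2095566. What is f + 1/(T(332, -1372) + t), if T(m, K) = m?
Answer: 23535224763/697526 ≈ 33741.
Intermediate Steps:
t = -698522/3 (t = -1/9*2095566 = -698522/3 ≈ -2.3284e+5)
f = 33741 (f = 1063410 - 1029669 = 33741)
f + 1/(T(332, -1372) + t) = 33741 + 1/(332 - 698522/3) = 33741 + 1/(-697526/3) = 33741 - 3/697526 = 23535224763/697526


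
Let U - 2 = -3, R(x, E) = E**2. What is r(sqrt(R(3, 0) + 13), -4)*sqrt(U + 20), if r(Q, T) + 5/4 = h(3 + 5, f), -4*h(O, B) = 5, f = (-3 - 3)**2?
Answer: -5*sqrt(19)/2 ≈ -10.897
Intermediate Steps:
f = 36 (f = (-6)**2 = 36)
h(O, B) = -5/4 (h(O, B) = -1/4*5 = -5/4)
r(Q, T) = -5/2 (r(Q, T) = -5/4 - 5/4 = -5/2)
U = -1 (U = 2 - 3 = -1)
r(sqrt(R(3, 0) + 13), -4)*sqrt(U + 20) = -5*sqrt(-1 + 20)/2 = -5*sqrt(19)/2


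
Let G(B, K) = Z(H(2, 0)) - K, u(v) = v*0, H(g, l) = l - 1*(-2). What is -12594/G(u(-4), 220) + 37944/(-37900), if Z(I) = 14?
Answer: 58687017/975925 ≈ 60.135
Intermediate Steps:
H(g, l) = 2 + l (H(g, l) = l + 2 = 2 + l)
u(v) = 0
G(B, K) = 14 - K
-12594/G(u(-4), 220) + 37944/(-37900) = -12594/(14 - 1*220) + 37944/(-37900) = -12594/(14 - 220) + 37944*(-1/37900) = -12594/(-206) - 9486/9475 = -12594*(-1/206) - 9486/9475 = 6297/103 - 9486/9475 = 58687017/975925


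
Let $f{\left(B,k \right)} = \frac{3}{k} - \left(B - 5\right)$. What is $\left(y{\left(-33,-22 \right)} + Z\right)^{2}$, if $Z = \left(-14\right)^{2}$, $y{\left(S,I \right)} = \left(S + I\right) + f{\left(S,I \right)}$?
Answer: $\frac{15484225}{484} \approx 31992.0$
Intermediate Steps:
$f{\left(B,k \right)} = 5 - B + \frac{3}{k}$ ($f{\left(B,k \right)} = \frac{3}{k} - \left(-5 + B\right) = 5 - B + \frac{3}{k}$)
$y{\left(S,I \right)} = 5 + I + \frac{3}{I}$ ($y{\left(S,I \right)} = \left(S + I\right) + \left(5 - S + \frac{3}{I}\right) = \left(I + S\right) + \left(5 - S + \frac{3}{I}\right) = 5 + I + \frac{3}{I}$)
$Z = 196$
$\left(y{\left(-33,-22 \right)} + Z\right)^{2} = \left(\left(5 - 22 + \frac{3}{-22}\right) + 196\right)^{2} = \left(\left(5 - 22 + 3 \left(- \frac{1}{22}\right)\right) + 196\right)^{2} = \left(\left(5 - 22 - \frac{3}{22}\right) + 196\right)^{2} = \left(- \frac{377}{22} + 196\right)^{2} = \left(\frac{3935}{22}\right)^{2} = \frac{15484225}{484}$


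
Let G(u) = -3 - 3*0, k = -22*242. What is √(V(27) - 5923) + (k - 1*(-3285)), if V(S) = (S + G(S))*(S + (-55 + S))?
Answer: -2039 + I*√5947 ≈ -2039.0 + 77.117*I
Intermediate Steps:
k = -5324
G(u) = -3 (G(u) = -3 + 0 = -3)
V(S) = (-55 + 2*S)*(-3 + S) (V(S) = (S - 3)*(S + (-55 + S)) = (-3 + S)*(-55 + 2*S) = (-55 + 2*S)*(-3 + S))
√(V(27) - 5923) + (k - 1*(-3285)) = √((165 - 61*27 + 2*27²) - 5923) + (-5324 - 1*(-3285)) = √((165 - 1647 + 2*729) - 5923) + (-5324 + 3285) = √((165 - 1647 + 1458) - 5923) - 2039 = √(-24 - 5923) - 2039 = √(-5947) - 2039 = I*√5947 - 2039 = -2039 + I*√5947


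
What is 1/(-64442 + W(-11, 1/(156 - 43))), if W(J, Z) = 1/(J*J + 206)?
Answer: -327/21072533 ≈ -1.5518e-5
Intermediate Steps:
W(J, Z) = 1/(206 + J²) (W(J, Z) = 1/(J² + 206) = 1/(206 + J²))
1/(-64442 + W(-11, 1/(156 - 43))) = 1/(-64442 + 1/(206 + (-11)²)) = 1/(-64442 + 1/(206 + 121)) = 1/(-64442 + 1/327) = 1/(-21072533/327) = -327/21072533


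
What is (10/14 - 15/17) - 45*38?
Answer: -203510/119 ≈ -1710.2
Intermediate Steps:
(10/14 - 15/17) - 45*38 = (10*(1/14) - 15*1/17) - 1710 = (5/7 - 15/17) - 1710 = -20/119 - 1710 = -203510/119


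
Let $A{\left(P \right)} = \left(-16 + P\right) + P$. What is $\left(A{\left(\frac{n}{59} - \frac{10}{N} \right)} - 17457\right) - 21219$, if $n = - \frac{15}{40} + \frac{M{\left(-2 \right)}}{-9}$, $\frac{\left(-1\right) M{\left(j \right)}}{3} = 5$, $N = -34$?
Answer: $- \frac{465689305}{12036} \approx -38691.0$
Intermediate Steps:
$M{\left(j \right)} = -15$ ($M{\left(j \right)} = \left(-3\right) 5 = -15$)
$n = \frac{31}{24}$ ($n = - \frac{15}{40} - \frac{15}{-9} = \left(-15\right) \frac{1}{40} - - \frac{5}{3} = - \frac{3}{8} + \frac{5}{3} = \frac{31}{24} \approx 1.2917$)
$A{\left(P \right)} = -16 + 2 P$
$\left(A{\left(\frac{n}{59} - \frac{10}{N} \right)} - 17457\right) - 21219 = \left(\left(-16 + 2 \left(\frac{31}{24 \cdot 59} - \frac{10}{-34}\right)\right) - 17457\right) - 21219 = \left(\left(-16 + 2 \left(\frac{31}{24} \cdot \frac{1}{59} - - \frac{5}{17}\right)\right) - 17457\right) - 21219 = \left(\left(-16 + 2 \left(\frac{31}{1416} + \frac{5}{17}\right)\right) - 17457\right) - 21219 = \left(\left(-16 + 2 \cdot \frac{7607}{24072}\right) - 17457\right) - 21219 = \left(\left(-16 + \frac{7607}{12036}\right) - 17457\right) - 21219 = \left(- \frac{184969}{12036} - 17457\right) - 21219 = - \frac{210297421}{12036} - 21219 = - \frac{465689305}{12036}$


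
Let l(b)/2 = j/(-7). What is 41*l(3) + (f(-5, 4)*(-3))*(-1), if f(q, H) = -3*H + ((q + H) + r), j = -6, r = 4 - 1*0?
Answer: 303/7 ≈ 43.286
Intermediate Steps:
r = 4 (r = 4 + 0 = 4)
f(q, H) = 4 + q - 2*H (f(q, H) = -3*H + ((q + H) + 4) = -3*H + ((H + q) + 4) = -3*H + (4 + H + q) = 4 + q - 2*H)
l(b) = 12/7 (l(b) = 2*(-6/(-7)) = 2*(-6*(-1/7)) = 2*(6/7) = 12/7)
41*l(3) + (f(-5, 4)*(-3))*(-1) = 41*(12/7) + ((4 - 5 - 2*4)*(-3))*(-1) = 492/7 + ((4 - 5 - 8)*(-3))*(-1) = 492/7 - 9*(-3)*(-1) = 492/7 + 27*(-1) = 492/7 - 27 = 303/7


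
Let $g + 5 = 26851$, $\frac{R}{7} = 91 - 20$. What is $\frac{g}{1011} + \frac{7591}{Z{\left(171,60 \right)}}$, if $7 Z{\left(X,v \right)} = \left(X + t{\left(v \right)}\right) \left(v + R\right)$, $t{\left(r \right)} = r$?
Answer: $\frac{55681203}{2064799} \approx 26.967$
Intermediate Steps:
$R = 497$ ($R = 7 \left(91 - 20\right) = 7 \cdot 71 = 497$)
$g = 26846$ ($g = -5 + 26851 = 26846$)
$Z{\left(X,v \right)} = \frac{\left(497 + v\right) \left(X + v\right)}{7}$ ($Z{\left(X,v \right)} = \frac{\left(X + v\right) \left(v + 497\right)}{7} = \frac{\left(X + v\right) \left(497 + v\right)}{7} = \frac{\left(497 + v\right) \left(X + v\right)}{7}$)
$\frac{g}{1011} + \frac{7591}{Z{\left(171,60 \right)}} = \frac{26846}{1011} + \frac{7591}{71 \cdot 171 + 71 \cdot 60 + \frac{60^{2}}{7} + \frac{1}{7} \cdot 171 \cdot 60} = 26846 \cdot \frac{1}{1011} + \frac{7591}{12141 + 4260 + \frac{1}{7} \cdot 3600 + \frac{10260}{7}} = \frac{26846}{1011} + \frac{7591}{12141 + 4260 + \frac{3600}{7} + \frac{10260}{7}} = \frac{26846}{1011} + \frac{7591}{18381} = \frac{55681203}{2064799}$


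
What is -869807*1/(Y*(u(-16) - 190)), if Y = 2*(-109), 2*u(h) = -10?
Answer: -869807/42510 ≈ -20.461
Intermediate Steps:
u(h) = -5 (u(h) = (½)*(-10) = -5)
Y = -218
-869807*1/(Y*(u(-16) - 190)) = -869807*(-1/(218*(-5 - 190))) = -869807/((-195*(-218))) = -869807/42510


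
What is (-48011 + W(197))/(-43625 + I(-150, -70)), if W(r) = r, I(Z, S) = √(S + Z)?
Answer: 417177150/380628169 + 95628*I*√55/1903140845 ≈ 1.096 + 0.00037264*I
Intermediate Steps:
(-48011 + W(197))/(-43625 + I(-150, -70)) = (-48011 + 197)/(-43625 + √(-70 - 150)) = -47814/(-43625 + √(-220)) = -47814/(-43625 + 2*I*√55)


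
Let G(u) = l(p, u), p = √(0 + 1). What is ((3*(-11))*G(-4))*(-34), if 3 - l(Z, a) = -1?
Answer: 4488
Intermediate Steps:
p = 1 (p = √1 = 1)
l(Z, a) = 4 (l(Z, a) = 3 - 1*(-1) = 3 + 1 = 4)
G(u) = 4
((3*(-11))*G(-4))*(-34) = ((3*(-11))*4)*(-34) = -33*4*(-34) = -132*(-34) = 4488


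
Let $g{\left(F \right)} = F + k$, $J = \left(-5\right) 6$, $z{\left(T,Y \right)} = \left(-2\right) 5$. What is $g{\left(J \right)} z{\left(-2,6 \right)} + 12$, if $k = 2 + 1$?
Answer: $282$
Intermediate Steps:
$z{\left(T,Y \right)} = -10$
$k = 3$
$J = -30$
$g{\left(F \right)} = 3 + F$ ($g{\left(F \right)} = F + 3 = 3 + F$)
$g{\left(J \right)} z{\left(-2,6 \right)} + 12 = \left(3 - 30\right) \left(-10\right) + 12 = \left(-27\right) \left(-10\right) + 12 = 270 + 12 = 282$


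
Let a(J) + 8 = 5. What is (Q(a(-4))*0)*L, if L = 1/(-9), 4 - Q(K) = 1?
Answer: 0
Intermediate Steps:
a(J) = -3 (a(J) = -8 + 5 = -3)
Q(K) = 3 (Q(K) = 4 - 1*1 = 4 - 1 = 3)
L = -⅑ ≈ -0.11111
(Q(a(-4))*0)*L = (3*0)*(-⅑) = 0*(-⅑) = 0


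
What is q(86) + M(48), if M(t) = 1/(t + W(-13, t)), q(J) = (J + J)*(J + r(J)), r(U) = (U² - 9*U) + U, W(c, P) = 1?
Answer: 57259833/49 ≈ 1.1686e+6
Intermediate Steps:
r(U) = U² - 8*U
q(J) = 2*J*(J + J*(-8 + J)) (q(J) = (J + J)*(J + J*(-8 + J)) = (2*J)*(J + J*(-8 + J)) = 2*J*(J + J*(-8 + J)))
M(t) = 1/(1 + t) (M(t) = 1/(t + 1) = 1/(1 + t))
q(86) + M(48) = 2*86²*(-7 + 86) + 1/(1 + 48) = 2*7396*79 + 1/49 = 1168568 + 1/49 = 57259833/49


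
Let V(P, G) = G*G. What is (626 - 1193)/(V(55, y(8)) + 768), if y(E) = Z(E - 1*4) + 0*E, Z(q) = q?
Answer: -81/112 ≈ -0.72321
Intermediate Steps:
y(E) = -4 + E (y(E) = (E - 1*4) + 0*E = (E - 4) + 0 = (-4 + E) + 0 = -4 + E)
V(P, G) = G**2
(626 - 1193)/(V(55, y(8)) + 768) = (626 - 1193)/((-4 + 8)**2 + 768) = -567/(4**2 + 768) = -567/(16 + 768) = -567/784 = -567*1/784 = -81/112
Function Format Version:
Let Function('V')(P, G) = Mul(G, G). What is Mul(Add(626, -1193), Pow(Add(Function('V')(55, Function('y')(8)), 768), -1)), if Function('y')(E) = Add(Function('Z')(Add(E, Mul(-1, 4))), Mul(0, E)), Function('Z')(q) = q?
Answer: Rational(-81, 112) ≈ -0.72321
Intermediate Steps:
Function('y')(E) = Add(-4, E) (Function('y')(E) = Add(Add(E, Mul(-1, 4)), Mul(0, E)) = Add(Add(E, -4), 0) = Add(Add(-4, E), 0) = Add(-4, E))
Function('V')(P, G) = Pow(G, 2)
Mul(Add(626, -1193), Pow(Add(Function('V')(55, Function('y')(8)), 768), -1)) = Mul(Add(626, -1193), Pow(Add(Pow(Add(-4, 8), 2), 768), -1)) = Mul(-567, Pow(Add(Pow(4, 2), 768), -1)) = Mul(-567, Pow(Add(16, 768), -1)) = Mul(-567, Pow(784, -1)) = Mul(-567, Rational(1, 784)) = Rational(-81, 112)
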